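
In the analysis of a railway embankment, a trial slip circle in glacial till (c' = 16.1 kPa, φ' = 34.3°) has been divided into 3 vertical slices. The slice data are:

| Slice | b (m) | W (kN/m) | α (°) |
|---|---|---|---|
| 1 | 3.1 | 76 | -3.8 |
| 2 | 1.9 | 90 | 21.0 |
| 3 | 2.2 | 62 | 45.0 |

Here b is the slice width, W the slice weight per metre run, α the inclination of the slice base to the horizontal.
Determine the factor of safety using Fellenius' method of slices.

Ordinary method of slices: FS = Σ[c'·Δl_i + (W_i cosα_i)·tanφ'] / Σ W_i sinα_i, with Δl_i = b_i / cosα_i.
Slice 1: Δl = 3.1/cos(-3.8°) = 3.107 m; N'_1 = 76·cos(-3.8°) = 75.8; c'Δl = 50.02; W sinα = -5.0
Slice 2: Δl = 1.9/cos21.0° = 2.035 m; N'_2 = 90·cos21.0° = 84.0; c'Δl = 32.77; W sinα = 32.3
Slice 3: Δl = 2.2/cos45.0° = 3.111 m; N'_3 = 62·cos45.0° = 43.8; c'Δl = 50.09; W sinα = 43.8
Σc'Δl = 132.9 kN/m; ΣN' = 203.7 kN/m; ΣW sinα = 71.1 kN/m
Resisting = 132.9 + 203.7·tan34.3° = 132.9 + 139.0 = 271.8 kN/m
FS = 271.8 / 71.1 = 3.826

FS = 3.83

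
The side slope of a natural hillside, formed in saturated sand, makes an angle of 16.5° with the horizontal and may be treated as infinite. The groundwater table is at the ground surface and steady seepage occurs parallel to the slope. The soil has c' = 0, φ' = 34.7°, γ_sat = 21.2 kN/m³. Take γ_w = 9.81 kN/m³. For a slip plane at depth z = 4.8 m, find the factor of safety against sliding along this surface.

With seepage parallel to the slope and the water table at the surface, the effective normal stress on the slip plane uses the buoyant unit weight γ' = γ_sat − γ_w while the driving shear stress uses γ_sat:
FS = [c' + γ' z cos²β tanφ'] / [γ_sat z sinβ cosβ]
(For c' = 0 this reduces to FS = (γ'/γ_sat)·tanφ'/tanβ.)
γ' = 21.2 − 9.81 = 11.39 kN/m³
Numerator = 0.0 + 11.39·4.8·cos²16.5°·tan34.7° = 0.0 + 11.39·4.8·0.9193·0.6924 = 34.803 kPa
Denominator = 21.2·4.8·sin16.5°·cos16.5° = 21.2·4.8·0.2840·0.9588 = 27.711 kPa
FS = 34.803 / 27.711 = 1.256

FS = 1.26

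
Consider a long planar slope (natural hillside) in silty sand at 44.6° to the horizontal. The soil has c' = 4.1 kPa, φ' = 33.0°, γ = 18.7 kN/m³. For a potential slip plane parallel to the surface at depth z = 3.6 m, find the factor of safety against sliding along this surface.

For an infinite slope with a slip plane parallel to the surface (no pore pressure): FS = [c' + γz cos²β tanφ'] / [γz sinβ cosβ].
γz = 18.7·3.6 = 67.32 kN/m²
Numerator = 4.1 + 67.32·cos²44.6°·tan33.0° = 4.1 + 67.32·0.5070·0.6494 = 26.264 kPa
Denominator = 67.32·sin44.6°·cos44.6° = 67.32·0.7022·0.7120 = 33.657 kPa
FS = 26.264 / 33.657 = 0.780

FS = 0.78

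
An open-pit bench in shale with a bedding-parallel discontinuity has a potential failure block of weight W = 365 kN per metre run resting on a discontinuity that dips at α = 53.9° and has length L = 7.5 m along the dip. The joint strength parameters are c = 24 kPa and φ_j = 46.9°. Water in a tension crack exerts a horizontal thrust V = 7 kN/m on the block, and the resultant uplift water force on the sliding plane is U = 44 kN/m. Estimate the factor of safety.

Resolving the block weight along and normal to the plane and applying the Mohr–Coulomb strength on the joint:
N' = W cosα − U − V sinα = 365·cos53.9° − 44 − 7·sin53.9° = 165.4 kN/m
Driving force T = W sinα + V cosα = 365·sin53.9° + 7·cos53.9° = 299.0 kN/m
Resisting force R = c·L + N'·tanφ_j = 24·7.5 + 165.4·tan46.9° = 180.0 + 176.8 = 356.8 kN/m
FS = R / T = 356.8 / 299.0 = 1.193

FS = 1.19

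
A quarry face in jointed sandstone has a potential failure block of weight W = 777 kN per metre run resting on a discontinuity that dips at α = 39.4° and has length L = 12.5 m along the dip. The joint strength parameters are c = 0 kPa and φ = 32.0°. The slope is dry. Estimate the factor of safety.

FS = 0.76

Resolving the block weight along and normal to the plane and applying the Mohr–Coulomb strength on the joint:
N' = W cosα = 777·cos39.4° = 600.4 kN/m
Driving force T = W sinα = 777·sin39.4° = 493.2 kN/m
Resisting force R = c·L + N'·tanφ = 0·12.5 + 600.4·tan32.0° = 0.0 + 375.2 = 375.2 kN/m
FS = R / T = 375.2 / 493.2 = 0.761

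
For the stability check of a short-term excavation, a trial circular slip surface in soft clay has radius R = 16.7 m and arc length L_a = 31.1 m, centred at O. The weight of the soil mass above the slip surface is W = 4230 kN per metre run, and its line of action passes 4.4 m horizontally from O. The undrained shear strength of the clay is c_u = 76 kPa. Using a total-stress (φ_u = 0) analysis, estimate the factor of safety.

Taking moments about the centre O, the resisting moment is provided by the undrained shear strength acting along the arc:
M_R = c_u·L_a·R = 76·31.10·16.7 = 39472.1 kN·m/m
M_D = W·d = 4230·4.4 = 18612.0 kN·m/m
FS = M_R / M_D = 39472.1 / 18612.0 = 2.121

FS = 2.12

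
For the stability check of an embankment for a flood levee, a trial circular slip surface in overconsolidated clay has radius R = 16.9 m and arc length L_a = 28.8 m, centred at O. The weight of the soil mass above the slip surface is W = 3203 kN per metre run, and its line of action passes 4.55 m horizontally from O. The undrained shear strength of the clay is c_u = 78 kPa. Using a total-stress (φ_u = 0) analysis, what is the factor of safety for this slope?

Taking moments about the centre O, the resisting moment is provided by the undrained shear strength acting along the arc:
M_R = c_u·L_a·R = 78·28.80·16.9 = 37964.2 kN·m/m
M_D = W·d = 3203·4.55 = 14573.6 kN·m/m
FS = M_R / M_D = 37964.2 / 14573.6 = 2.605

FS = 2.60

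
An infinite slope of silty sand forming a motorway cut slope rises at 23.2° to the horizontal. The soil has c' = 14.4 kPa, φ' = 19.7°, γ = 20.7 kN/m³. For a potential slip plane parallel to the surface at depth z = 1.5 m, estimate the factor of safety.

FS = 2.12

For an infinite slope with a slip plane parallel to the surface (no pore pressure): FS = [c' + γz cos²β tanφ'] / [γz sinβ cosβ].
γz = 20.7·1.5 = 31.05 kN/m²
Numerator = 14.4 + 31.05·cos²23.2°·tan19.7° = 14.4 + 31.05·0.8448·0.3581 = 23.792 kPa
Denominator = 31.05·sin23.2°·cos23.2° = 31.05·0.3939·0.9191 = 11.243 kPa
FS = 23.792 / 11.243 = 2.116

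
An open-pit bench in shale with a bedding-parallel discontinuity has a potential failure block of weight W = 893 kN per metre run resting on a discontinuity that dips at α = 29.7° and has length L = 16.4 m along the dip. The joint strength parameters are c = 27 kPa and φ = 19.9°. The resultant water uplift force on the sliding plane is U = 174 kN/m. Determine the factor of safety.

Resolving the block weight along and normal to the plane and applying the Mohr–Coulomb strength on the joint:
N' = W cosα − U = 893·cos29.7° − 174 = 601.7 kN/m
Driving force T = W sinα = 893·sin29.7° = 442.4 kN/m
Resisting force R = c·L + N'·tanφ = 27·16.4 + 601.7·tan19.9° = 442.8 + 217.8 = 660.6 kN/m
FS = R / T = 660.6 / 442.4 = 1.493

FS = 1.49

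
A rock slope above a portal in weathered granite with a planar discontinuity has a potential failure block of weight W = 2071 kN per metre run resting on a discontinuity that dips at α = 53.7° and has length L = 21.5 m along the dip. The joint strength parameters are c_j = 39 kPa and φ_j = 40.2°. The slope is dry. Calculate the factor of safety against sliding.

FS = 1.12

Resolving the block weight along and normal to the plane and applying the Mohr–Coulomb strength on the joint:
N' = W cosα = 2071·cos53.7° = 1226.1 kN/m
Driving force T = W sinα = 2071·sin53.7° = 1669.1 kN/m
Resisting force R = c_j·L + N'·tanφ_j = 39·21.5 + 1226.1·tan40.2° = 838.5 + 1036.1 = 1874.6 kN/m
FS = R / T = 1874.6 / 1669.1 = 1.123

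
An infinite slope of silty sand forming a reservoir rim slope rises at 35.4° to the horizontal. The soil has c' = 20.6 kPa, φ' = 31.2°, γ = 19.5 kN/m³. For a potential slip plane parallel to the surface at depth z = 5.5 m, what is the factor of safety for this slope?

FS = 1.26

For an infinite slope with a slip plane parallel to the surface (no pore pressure): FS = [c' + γz cos²β tanφ'] / [γz sinβ cosβ].
γz = 19.5·5.5 = 107.25 kN/m²
Numerator = 20.6 + 107.25·cos²35.4°·tan31.2° = 20.6 + 107.25·0.6644·0.6056 = 63.757 kPa
Denominator = 107.25·sin35.4°·cos35.4° = 107.25·0.5793·0.8151 = 50.642 kPa
FS = 63.757 / 50.642 = 1.259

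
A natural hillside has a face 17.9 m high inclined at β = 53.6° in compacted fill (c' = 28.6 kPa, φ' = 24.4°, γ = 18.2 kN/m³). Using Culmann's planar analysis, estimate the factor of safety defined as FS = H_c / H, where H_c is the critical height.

H_c = (4c'/γ) · sinβ cosφ' / [1 − cos(β − φ')]
    = (4·28.6/18.2) · sin53.6°·cos24.4° / [1 − cos29.2°]
    = 6.286 · 0.7330 / 0.1271 = 36.26 m
FS = H_c / H = 36.26 / 17.9 = 2.026

FS = 2.03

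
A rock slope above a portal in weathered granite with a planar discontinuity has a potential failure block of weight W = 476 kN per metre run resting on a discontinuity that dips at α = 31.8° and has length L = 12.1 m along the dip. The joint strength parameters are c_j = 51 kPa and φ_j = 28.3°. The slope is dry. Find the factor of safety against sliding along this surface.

Resolving the block weight along and normal to the plane and applying the Mohr–Coulomb strength on the joint:
N' = W cosα = 476·cos31.8° = 404.5 kN/m
Driving force T = W sinα = 476·sin31.8° = 250.8 kN/m
Resisting force R = c_j·L + N'·tanφ_j = 51·12.1 + 404.5·tan28.3° = 617.1 + 217.8 = 834.9 kN/m
FS = R / T = 834.9 / 250.8 = 3.329

FS = 3.33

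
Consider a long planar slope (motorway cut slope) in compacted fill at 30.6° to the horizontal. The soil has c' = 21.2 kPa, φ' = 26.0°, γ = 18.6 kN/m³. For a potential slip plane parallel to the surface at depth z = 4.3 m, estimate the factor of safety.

FS = 1.43

For an infinite slope with a slip plane parallel to the surface (no pore pressure): FS = [c' + γz cos²β tanφ'] / [γz sinβ cosβ].
γz = 18.6·4.3 = 79.98 kN/m²
Numerator = 21.2 + 79.98·cos²30.6°·tan26.0° = 21.2 + 79.98·0.7409·0.4877 = 50.101 kPa
Denominator = 79.98·sin30.6°·cos30.6° = 79.98·0.5090·0.8607 = 35.044 kPa
FS = 50.101 / 35.044 = 1.430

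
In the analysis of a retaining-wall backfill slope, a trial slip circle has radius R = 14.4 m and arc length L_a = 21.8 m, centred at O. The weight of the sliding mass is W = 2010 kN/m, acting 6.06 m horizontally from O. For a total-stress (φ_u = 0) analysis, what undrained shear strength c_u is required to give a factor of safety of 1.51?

c_u = 58.6 kPa

FS = c_u·L_a·R / (W·d), so c_u = FS·W·d / (L_a·R).
c_u = 1.51·2010·6.06 / (21.80·14.4) = 18392.7 / 313.92 = 58.59 kPa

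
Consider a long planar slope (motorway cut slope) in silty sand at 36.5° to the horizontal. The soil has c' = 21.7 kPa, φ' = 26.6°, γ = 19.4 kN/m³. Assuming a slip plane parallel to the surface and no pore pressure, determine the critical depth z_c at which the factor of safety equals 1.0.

Setting FS = 1.00 in FS = [c' + γz cos²β tanφ'] / [γz sinβ cosβ] and solving for z:
z = c' / [γ cosβ (FS·sinβ − cosβ·tanφ')]
  = 21.7 / [19.4·cos36.5°·(1.00·sin36.5° − cos36.5°·tan26.6°)]
  = 21.7 / [19.4·0.8039·(1.00·0.5948 − 0.8039·0.5008)]
  = 21.7 / 2.9986 = 7.237 m

z_c = 7.24 m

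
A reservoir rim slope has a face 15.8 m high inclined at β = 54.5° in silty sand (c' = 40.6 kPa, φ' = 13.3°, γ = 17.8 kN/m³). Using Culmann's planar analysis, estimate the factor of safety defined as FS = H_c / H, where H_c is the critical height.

FS = 1.85

H_c = (4c'/γ) · sinβ cosφ' / [1 − cos(β − φ')]
    = (4·40.6/17.8) · sin54.5°·cos13.3° / [1 − cos41.2°]
    = 9.124 · 0.7923 / 0.2476 = 29.20 m
FS = H_c / H = 29.20 / 15.8 = 1.848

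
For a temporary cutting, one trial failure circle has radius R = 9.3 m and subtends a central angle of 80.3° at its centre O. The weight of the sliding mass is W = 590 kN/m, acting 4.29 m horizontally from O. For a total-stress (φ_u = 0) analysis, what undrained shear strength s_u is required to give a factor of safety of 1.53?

FS = s_u·L_a·R / (W·d), so s_u = FS·W·d / (L_a·R).
Arc length L_a = R·θ = 9.3·(80.3°·π/180) = 9.3·1.4015 = 13.03 m
s_u = 1.53·590·4.29 / (13.03·9.3) = 3872.6 / 121.22 = 31.95 kPa

s_u = 31.9 kPa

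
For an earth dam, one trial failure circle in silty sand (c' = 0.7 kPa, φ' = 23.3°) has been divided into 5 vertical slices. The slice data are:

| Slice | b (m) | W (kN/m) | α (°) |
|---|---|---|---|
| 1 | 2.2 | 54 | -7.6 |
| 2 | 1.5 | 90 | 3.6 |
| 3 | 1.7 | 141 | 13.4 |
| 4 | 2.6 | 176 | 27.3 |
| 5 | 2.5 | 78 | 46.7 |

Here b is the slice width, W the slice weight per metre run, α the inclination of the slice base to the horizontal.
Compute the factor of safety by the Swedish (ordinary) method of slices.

FS = 1.30

Ordinary method of slices: FS = Σ[c'·Δl_i + (W_i cosα_i)·tanφ'] / Σ W_i sinα_i, with Δl_i = b_i / cosα_i.
Slice 1: Δl = 2.2/cos(-7.6°) = 2.219 m; N'_1 = 54·cos(-7.6°) = 53.5; c'Δl = 1.55; W sinα = -7.1
Slice 2: Δl = 1.5/cos3.6° = 1.503 m; N'_2 = 90·cos3.6° = 89.8; c'Δl = 1.05; W sinα = 5.7
Slice 3: Δl = 1.7/cos13.4° = 1.748 m; N'_3 = 141·cos13.4° = 137.2; c'Δl = 1.22; W sinα = 32.7
Slice 4: Δl = 2.6/cos27.3° = 2.926 m; N'_4 = 176·cos27.3° = 156.4; c'Δl = 2.05; W sinα = 80.7
Slice 5: Δl = 2.5/cos46.7° = 3.645 m; N'_5 = 78·cos46.7° = 53.5; c'Δl = 2.55; W sinα = 56.8
Σc'Δl = 8.4 kN/m; ΣN' = 490.4 kN/m; ΣW sinα = 168.7 kN/m
Resisting = 8.4 + 490.4·tan23.3° = 8.4 + 211.2 = 219.6 kN/m
FS = 219.6 / 168.7 = 1.302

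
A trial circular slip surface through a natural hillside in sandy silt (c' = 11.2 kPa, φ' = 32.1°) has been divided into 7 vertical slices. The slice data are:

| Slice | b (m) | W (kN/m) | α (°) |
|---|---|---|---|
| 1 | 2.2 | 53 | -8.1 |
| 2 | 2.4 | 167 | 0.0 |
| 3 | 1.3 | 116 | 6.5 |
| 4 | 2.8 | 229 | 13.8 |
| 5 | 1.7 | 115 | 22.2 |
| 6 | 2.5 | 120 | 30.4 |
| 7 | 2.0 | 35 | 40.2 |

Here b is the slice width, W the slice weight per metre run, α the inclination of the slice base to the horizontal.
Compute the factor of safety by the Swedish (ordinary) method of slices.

Ordinary method of slices: FS = Σ[c'·Δl_i + (W_i cosα_i)·tanφ'] / Σ W_i sinα_i, with Δl_i = b_i / cosα_i.
Slice 1: Δl = 2.2/cos(-8.1°) = 2.222 m; N'_1 = 53·cos(-8.1°) = 52.5; c'Δl = 24.89; W sinα = -7.5
Slice 2: Δl = 2.4/cos0.0° = 2.400 m; N'_2 = 167·cos0.0° = 167.0; c'Δl = 26.88; W sinα = 0.0
Slice 3: Δl = 1.3/cos6.5° = 1.308 m; N'_3 = 116·cos6.5° = 115.3; c'Δl = 14.65; W sinα = 13.1
Slice 4: Δl = 2.8/cos13.8° = 2.883 m; N'_4 = 229·cos13.8° = 222.4; c'Δl = 32.29; W sinα = 54.6
Slice 5: Δl = 1.7/cos22.2° = 1.836 m; N'_5 = 115·cos22.2° = 106.5; c'Δl = 20.56; W sinα = 43.5
Slice 6: Δl = 2.5/cos30.4° = 2.899 m; N'_6 = 120·cos30.4° = 103.5; c'Δl = 32.46; W sinα = 60.7
Slice 7: Δl = 2.0/cos40.2° = 2.619 m; N'_7 = 35·cos40.2° = 26.7; c'Δl = 29.33; W sinα = 22.6
Σc'Δl = 181.1 kN/m; ΣN' = 793.8 kN/m; ΣW sinα = 187.1 kN/m
Resisting = 181.1 + 793.8·tan32.1° = 181.1 + 498.0 = 679.0 kN/m
FS = 679.0 / 187.1 = 3.630

FS = 3.63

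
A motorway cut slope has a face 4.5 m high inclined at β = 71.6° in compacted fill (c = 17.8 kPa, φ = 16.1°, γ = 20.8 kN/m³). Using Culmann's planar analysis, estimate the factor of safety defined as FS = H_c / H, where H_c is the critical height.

FS = 1.60

H_c = (4c/γ) · sinβ cosφ / [1 − cos(β − φ)]
    = (4·17.8/20.8) · sin71.6°·cos16.1° / [1 − cos55.5°]
    = 3.423 · 0.9117 / 0.4336 = 7.20 m
FS = H_c / H = 7.20 / 4.5 = 1.599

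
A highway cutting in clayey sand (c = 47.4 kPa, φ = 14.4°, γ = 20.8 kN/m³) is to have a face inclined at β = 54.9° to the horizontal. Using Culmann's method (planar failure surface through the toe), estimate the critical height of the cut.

H_c = 30.15 m

Culmann's analysis gives the critical failure plane at α_cr = (β + φ)/2 = (54.9 + 14.4)/2 = 34.6°, and the critical height
H_c = (4c/γ) · sinβ cosφ / [1 − cos(β − φ)]
    = (4·47.4/20.8) · sin54.9°·cos14.4° / [1 − cos(40.5°)]
    = 9.115 · 0.8181·0.9686 / [1 − 0.7604]
    = 9.115 · 0.7924 / 0.2396
    = 30.15 m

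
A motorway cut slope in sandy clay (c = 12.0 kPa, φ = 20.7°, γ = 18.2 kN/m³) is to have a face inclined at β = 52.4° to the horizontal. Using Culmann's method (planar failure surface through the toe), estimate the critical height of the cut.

H_c = 13.10 m

Culmann's analysis gives the critical failure plane at α_cr = (β + φ)/2 = (52.4 + 20.7)/2 = 36.5°, and the critical height
H_c = (4c/γ) · sinβ cosφ / [1 − cos(β − φ)]
    = (4·12.0/18.2) · sin52.4°·cos20.7° / [1 − cos(31.7°)]
    = 2.637 · 0.7923·0.9354 / [1 − 0.8508]
    = 2.637 · 0.7411 / 0.1492
    = 13.10 m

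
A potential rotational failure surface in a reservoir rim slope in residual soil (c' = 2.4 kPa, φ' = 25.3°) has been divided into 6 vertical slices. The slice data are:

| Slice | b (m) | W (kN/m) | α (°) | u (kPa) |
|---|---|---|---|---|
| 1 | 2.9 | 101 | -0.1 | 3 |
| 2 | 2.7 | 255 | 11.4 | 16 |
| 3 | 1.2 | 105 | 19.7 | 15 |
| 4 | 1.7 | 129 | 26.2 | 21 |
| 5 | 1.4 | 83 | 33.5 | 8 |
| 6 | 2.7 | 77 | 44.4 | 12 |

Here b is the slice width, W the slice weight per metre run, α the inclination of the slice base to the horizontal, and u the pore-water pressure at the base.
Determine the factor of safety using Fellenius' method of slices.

Ordinary method of slices: FS = Σ[c'·Δl_i + (W_i cosα_i − u_i·Δl_i)·tanφ'] / Σ W_i sinα_i, with Δl_i = b_i / cosα_i.
Slice 1: Δl = 2.9/cos(-0.1°) = 2.900 m; N'_1 = 101·cos(-0.1°) − 3·2.900 = 92.3; c'Δl = 6.96; W sinα = -0.2
Slice 2: Δl = 2.7/cos11.4° = 2.754 m; N'_2 = 255·cos11.4° − 16·2.754 = 205.9; c'Δl = 6.61; W sinα = 50.4
Slice 3: Δl = 1.2/cos19.7° = 1.275 m; N'_3 = 105·cos19.7° − 15·1.275 = 79.7; c'Δl = 3.06; W sinα = 35.4
Slice 4: Δl = 1.7/cos26.2° = 1.895 m; N'_4 = 129·cos26.2° − 21·1.895 = 76.0; c'Δl = 4.55; W sinα = 57.0
Slice 5: Δl = 1.4/cos33.5° = 1.679 m; N'_5 = 83·cos33.5° − 8·1.679 = 55.8; c'Δl = 4.03; W sinα = 45.8
Slice 6: Δl = 2.7/cos44.4° = 3.779 m; N'_6 = 77·cos44.4° − 12·3.779 = 9.7; c'Δl = 9.07; W sinα = 53.9
Σc'Δl = 34.3 kN/m; ΣN' = 519.3 kN/m; ΣW sinα = 242.3 kN/m
Resisting = 34.3 + 519.3·tan25.3° = 34.3 + 245.5 = 279.8 kN/m
FS = 279.8 / 242.3 = 1.155

FS = 1.15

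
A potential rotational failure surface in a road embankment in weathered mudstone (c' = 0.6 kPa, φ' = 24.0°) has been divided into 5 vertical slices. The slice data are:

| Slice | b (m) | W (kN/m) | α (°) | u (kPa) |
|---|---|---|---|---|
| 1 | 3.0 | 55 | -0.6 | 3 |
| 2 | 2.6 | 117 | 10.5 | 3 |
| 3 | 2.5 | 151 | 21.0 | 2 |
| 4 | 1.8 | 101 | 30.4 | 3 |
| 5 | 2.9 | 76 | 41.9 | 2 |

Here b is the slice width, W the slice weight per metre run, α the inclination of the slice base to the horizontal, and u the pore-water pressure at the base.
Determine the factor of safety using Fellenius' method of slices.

FS = 1.10

Ordinary method of slices: FS = Σ[c'·Δl_i + (W_i cosα_i − u_i·Δl_i)·tanφ'] / Σ W_i sinα_i, with Δl_i = b_i / cosα_i.
Slice 1: Δl = 3.0/cos(-0.6°) = 3.000 m; N'_1 = 55·cos(-0.6°) − 3·3.000 = 46.0; c'Δl = 1.80; W sinα = -0.6
Slice 2: Δl = 2.6/cos10.5° = 2.644 m; N'_2 = 117·cos10.5° − 3·2.644 = 107.1; c'Δl = 1.59; W sinα = 21.3
Slice 3: Δl = 2.5/cos21.0° = 2.678 m; N'_3 = 151·cos21.0° − 2·2.678 = 135.6; c'Δl = 1.61; W sinα = 54.1
Slice 4: Δl = 1.8/cos30.4° = 2.087 m; N'_4 = 101·cos30.4° − 3·2.087 = 80.9; c'Δl = 1.25; W sinα = 51.1
Slice 5: Δl = 2.9/cos41.9° = 3.896 m; N'_5 = 76·cos41.9° − 2·3.896 = 48.8; c'Δl = 2.34; W sinα = 50.8
Σc'Δl = 8.6 kN/m; ΣN' = 418.3 kN/m; ΣW sinα = 176.7 kN/m
Resisting = 8.6 + 418.3·tan24.0° = 8.6 + 186.3 = 194.8 kN/m
FS = 194.8 / 176.7 = 1.103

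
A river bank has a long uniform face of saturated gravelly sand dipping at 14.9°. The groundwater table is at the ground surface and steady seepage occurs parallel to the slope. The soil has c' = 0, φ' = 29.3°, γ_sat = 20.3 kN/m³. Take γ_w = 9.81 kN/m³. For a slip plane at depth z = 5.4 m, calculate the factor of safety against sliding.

FS = 1.09

With seepage parallel to the slope and the water table at the surface, the effective normal stress on the slip plane uses the buoyant unit weight γ' = γ_sat − γ_w while the driving shear stress uses γ_sat:
FS = [c' + γ' z cos²β tanφ'] / [γ_sat z sinβ cosβ]
(For c' = 0 this reduces to FS = (γ'/γ_sat)·tanφ'/tanβ.)
γ' = 20.3 − 9.81 = 10.49 kN/m³
Numerator = 0.0 + 10.49·5.4·cos²14.9°·tan29.3° = 0.0 + 10.49·5.4·0.9339·0.5612 = 29.687 kPa
Denominator = 20.3·5.4·sin14.9°·cos14.9° = 20.3·5.4·0.2571·0.9664 = 27.239 kPa
FS = 29.687 / 27.239 = 1.090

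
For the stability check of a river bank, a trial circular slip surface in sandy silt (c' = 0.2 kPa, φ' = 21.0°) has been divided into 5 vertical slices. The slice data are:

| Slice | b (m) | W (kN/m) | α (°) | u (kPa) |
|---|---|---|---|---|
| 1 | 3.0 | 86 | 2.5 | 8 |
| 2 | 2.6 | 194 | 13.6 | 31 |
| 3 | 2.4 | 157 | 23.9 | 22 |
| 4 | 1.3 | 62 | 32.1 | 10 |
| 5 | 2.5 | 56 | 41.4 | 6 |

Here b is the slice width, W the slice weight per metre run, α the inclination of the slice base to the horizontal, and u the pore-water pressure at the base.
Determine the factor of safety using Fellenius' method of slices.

FS = 0.67

Ordinary method of slices: FS = Σ[c'·Δl_i + (W_i cosα_i − u_i·Δl_i)·tanφ'] / Σ W_i sinα_i, with Δl_i = b_i / cosα_i.
Slice 1: Δl = 3.0/cos2.5° = 3.003 m; N'_1 = 86·cos2.5° − 8·3.003 = 61.9; c'Δl = 0.60; W sinα = 3.8
Slice 2: Δl = 2.6/cos13.6° = 2.675 m; N'_2 = 194·cos13.6° − 31·2.675 = 105.6; c'Δl = 0.54; W sinα = 45.6
Slice 3: Δl = 2.4/cos23.9° = 2.625 m; N'_3 = 157·cos23.9° − 22·2.625 = 85.8; c'Δl = 0.53; W sinα = 63.6
Slice 4: Δl = 1.3/cos32.1° = 1.535 m; N'_4 = 62·cos32.1° − 10·1.535 = 37.2; c'Δl = 0.31; W sinα = 32.9
Slice 5: Δl = 2.5/cos41.4° = 3.333 m; N'_5 = 56·cos41.4° − 6·3.333 = 22.0; c'Δl = 0.67; W sinα = 37.0
Σc'Δl = 2.6 kN/m; ΣN' = 312.5 kN/m; ΣW sinα = 183.0 kN/m
Resisting = 2.6 + 312.5·tan21.0° = 2.6 + 120.0 = 122.6 kN/m
FS = 122.6 / 183.0 = 0.670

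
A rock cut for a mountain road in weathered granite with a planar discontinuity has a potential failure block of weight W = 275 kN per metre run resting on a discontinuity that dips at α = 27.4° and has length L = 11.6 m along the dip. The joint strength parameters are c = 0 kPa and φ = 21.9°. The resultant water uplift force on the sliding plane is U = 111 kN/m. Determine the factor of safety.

Resolving the block weight along and normal to the plane and applying the Mohr–Coulomb strength on the joint:
N' = W cosα − U = 275·cos27.4° − 111 = 133.1 kN/m
Driving force T = W sinα = 275·sin27.4° = 126.6 kN/m
Resisting force R = c·L + N'·tanφ = 0·11.6 + 133.1·tan21.9° = 0.0 + 53.5 = 53.5 kN/m
FS = R / T = 53.5 / 126.6 = 0.423

FS = 0.42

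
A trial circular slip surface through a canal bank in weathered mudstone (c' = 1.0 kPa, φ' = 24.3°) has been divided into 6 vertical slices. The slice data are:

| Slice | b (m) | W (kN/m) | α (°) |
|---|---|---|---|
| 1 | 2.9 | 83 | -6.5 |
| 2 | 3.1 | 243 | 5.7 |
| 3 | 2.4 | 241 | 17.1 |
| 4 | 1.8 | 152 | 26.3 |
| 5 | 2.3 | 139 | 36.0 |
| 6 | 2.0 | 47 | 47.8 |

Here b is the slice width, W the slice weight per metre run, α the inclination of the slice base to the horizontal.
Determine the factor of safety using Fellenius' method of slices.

Ordinary method of slices: FS = Σ[c'·Δl_i + (W_i cosα_i)·tanφ'] / Σ W_i sinα_i, with Δl_i = b_i / cosα_i.
Slice 1: Δl = 2.9/cos(-6.5°) = 2.919 m; N'_1 = 83·cos(-6.5°) = 82.5; c'Δl = 2.92; W sinα = -9.4
Slice 2: Δl = 3.1/cos5.7° = 3.115 m; N'_2 = 243·cos5.7° = 241.8; c'Δl = 3.12; W sinα = 24.1
Slice 3: Δl = 2.4/cos17.1° = 2.511 m; N'_3 = 241·cos17.1° = 230.3; c'Δl = 2.51; W sinα = 70.9
Slice 4: Δl = 1.8/cos26.3° = 2.008 m; N'_4 = 152·cos26.3° = 136.3; c'Δl = 2.01; W sinα = 67.3
Slice 5: Δl = 2.3/cos36.0° = 2.843 m; N'_5 = 139·cos36.0° = 112.5; c'Δl = 2.84; W sinα = 81.7
Slice 6: Δl = 2.0/cos47.8° = 2.977 m; N'_6 = 47·cos47.8° = 31.6; c'Δl = 2.98; W sinα = 34.8
Σc'Δl = 16.4 kN/m; ΣN' = 834.9 kN/m; ΣW sinα = 269.5 kN/m
Resisting = 16.4 + 834.9·tan24.3° = 16.4 + 377.0 = 393.3 kN/m
FS = 393.3 / 269.5 = 1.460

FS = 1.46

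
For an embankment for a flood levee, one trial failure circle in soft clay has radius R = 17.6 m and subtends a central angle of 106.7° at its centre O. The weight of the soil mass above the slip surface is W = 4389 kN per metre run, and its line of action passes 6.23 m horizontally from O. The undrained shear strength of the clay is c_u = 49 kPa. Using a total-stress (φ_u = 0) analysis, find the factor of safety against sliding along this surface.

Taking moments about the centre O, the resisting moment is provided by the undrained shear strength acting along the arc:
Arc length L_a = R·θ = 17.6·(106.7°·π/180) = 17.6·1.8623 = 32.78 m
M_R = c_u·L_a·R = 49·32.78·17.6 = 28265.9 kN·m/m
M_D = W·d = 4389·6.23 = 27343.5 kN·m/m
FS = M_R / M_D = 28265.9 / 27343.5 = 1.034

FS = 1.03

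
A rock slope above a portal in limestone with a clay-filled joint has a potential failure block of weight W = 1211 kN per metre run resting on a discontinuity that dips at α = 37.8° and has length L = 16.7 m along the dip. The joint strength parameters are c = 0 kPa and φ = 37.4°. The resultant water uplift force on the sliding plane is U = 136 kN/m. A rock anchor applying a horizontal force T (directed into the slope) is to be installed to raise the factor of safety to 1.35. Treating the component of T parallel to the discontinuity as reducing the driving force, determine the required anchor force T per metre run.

T = 244 kN/m

Resolving forces along and normal to the sliding plane, with the horizontal anchor force T adding T·sinα to the effective normal force and T·cosα acting up the plane against the driving force:
FS = [cL + (W cosα − U + T sinα) tanφ] / [W sinα − T cosα]
Without the anchor: N' = 820.9 kN/m, driving T_d = 742.2 kN/m, resisting R = 0·16.7 + 820.9·tan37.4° = 627.6 kN/m, FS = 0.85.
Setting FS = 1.35 and solving for T:
1.35·(742.2 − T cos37.8°) = 627.6 + T sin37.8°·tan37.4°
T·(sin37.8°·tan37.4° + 1.35·cos37.8°) = 1.35·742.2 − 627.6
T·(0.6129·0.7646 + 1.35·0.7902) = 1002.0 − 627.6 = 374.4
T·1.5353 = 374.4
T = 243.9 kN/m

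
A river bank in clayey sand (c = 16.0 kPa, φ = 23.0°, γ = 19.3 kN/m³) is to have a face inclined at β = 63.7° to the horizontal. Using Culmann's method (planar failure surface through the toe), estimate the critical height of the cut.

Culmann's analysis gives the critical failure plane at α_cr = (β + φ)/2 = (63.7 + 23.0)/2 = 43.4°, and the critical height
H_c = (4c/γ) · sinβ cosφ / [1 − cos(β − φ)]
    = (4·16.0/19.3) · sin63.7°·cos23.0° / [1 − cos(40.7°)]
    = 3.316 · 0.8965·0.9205 / [1 − 0.7581]
    = 3.316 · 0.8252 / 0.2419
    = 11.31 m

H_c = 11.31 m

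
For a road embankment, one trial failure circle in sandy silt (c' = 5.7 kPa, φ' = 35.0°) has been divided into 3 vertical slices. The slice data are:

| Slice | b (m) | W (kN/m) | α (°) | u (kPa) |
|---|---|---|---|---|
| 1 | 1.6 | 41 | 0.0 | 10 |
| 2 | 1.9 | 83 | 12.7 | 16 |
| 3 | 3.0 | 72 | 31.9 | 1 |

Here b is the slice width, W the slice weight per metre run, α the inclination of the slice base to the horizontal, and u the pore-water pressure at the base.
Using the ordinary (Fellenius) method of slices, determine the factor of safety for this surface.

FS = 2.36

Ordinary method of slices: FS = Σ[c'·Δl_i + (W_i cosα_i − u_i·Δl_i)·tanφ'] / Σ W_i sinα_i, with Δl_i = b_i / cosα_i.
Slice 1: Δl = 1.6/cos0.0° = 1.600 m; N'_1 = 41·cos0.0° − 10·1.600 = 25.0; c'Δl = 9.12; W sinα = 0.0
Slice 2: Δl = 1.9/cos12.7° = 1.948 m; N'_2 = 83·cos12.7° − 16·1.948 = 49.8; c'Δl = 11.10; W sinα = 18.2
Slice 3: Δl = 3.0/cos31.9° = 3.534 m; N'_3 = 72·cos31.9° − 1·3.534 = 57.6; c'Δl = 20.14; W sinα = 38.0
Σc'Δl = 40.4 kN/m; ΣN' = 132.4 kN/m; ΣW sinα = 56.3 kN/m
Resisting = 40.4 + 132.4·tan35.0° = 40.4 + 92.7 = 133.1 kN/m
FS = 133.1 / 56.3 = 2.364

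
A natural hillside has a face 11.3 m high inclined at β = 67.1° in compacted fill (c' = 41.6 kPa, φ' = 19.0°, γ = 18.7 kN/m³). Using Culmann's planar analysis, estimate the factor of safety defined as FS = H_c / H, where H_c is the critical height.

FS = 2.06

H_c = (4c'/γ) · sinβ cosφ' / [1 − cos(β − φ')]
    = (4·41.6/18.7) · sin67.1°·cos19.0° / [1 − cos48.1°]
    = 8.898 · 0.8710 / 0.3322 = 23.33 m
FS = H_c / H = 23.33 / 11.3 = 2.065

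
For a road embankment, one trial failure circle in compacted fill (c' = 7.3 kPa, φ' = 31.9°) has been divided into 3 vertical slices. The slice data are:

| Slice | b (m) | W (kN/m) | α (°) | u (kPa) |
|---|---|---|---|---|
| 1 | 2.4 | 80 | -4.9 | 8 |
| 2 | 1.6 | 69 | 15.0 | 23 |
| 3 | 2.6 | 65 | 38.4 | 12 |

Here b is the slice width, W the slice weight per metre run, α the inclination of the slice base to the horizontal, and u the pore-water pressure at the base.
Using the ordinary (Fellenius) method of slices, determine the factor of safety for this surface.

Ordinary method of slices: FS = Σ[c'·Δl_i + (W_i cosα_i − u_i·Δl_i)·tanφ'] / Σ W_i sinα_i, with Δl_i = b_i / cosα_i.
Slice 1: Δl = 2.4/cos(-4.9°) = 2.409 m; N'_1 = 80·cos(-4.9°) − 8·2.409 = 60.4; c'Δl = 17.58; W sinα = -6.8
Slice 2: Δl = 1.6/cos15.0° = 1.656 m; N'_2 = 69·cos15.0° − 23·1.656 = 28.6; c'Δl = 12.09; W sinα = 17.9
Slice 3: Δl = 2.6/cos38.4° = 3.318 m; N'_3 = 65·cos38.4° − 12·3.318 = 11.1; c'Δl = 24.22; W sinα = 40.4
Σc'Δl = 53.9 kN/m; ΣN' = 100.1 kN/m; ΣW sinα = 51.4 kN/m
Resisting = 53.9 + 100.1·tan31.9° = 53.9 + 62.3 = 116.2 kN/m
FS = 116.2 / 51.4 = 2.261

FS = 2.26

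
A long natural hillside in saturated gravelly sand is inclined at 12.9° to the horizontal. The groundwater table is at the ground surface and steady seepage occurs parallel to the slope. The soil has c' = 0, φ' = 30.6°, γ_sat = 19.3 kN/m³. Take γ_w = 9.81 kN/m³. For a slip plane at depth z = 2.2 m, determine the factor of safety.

FS = 1.27

With seepage parallel to the slope and the water table at the surface, the effective normal stress on the slip plane uses the buoyant unit weight γ' = γ_sat − γ_w while the driving shear stress uses γ_sat:
FS = [c' + γ' z cos²β tanφ'] / [γ_sat z sinβ cosβ]
(For c' = 0 this reduces to FS = (γ'/γ_sat)·tanφ'/tanβ.)
γ' = 19.3 − 9.81 = 9.49 kN/m³
Numerator = 0.0 + 9.49·2.2·cos²12.9°·tan30.6° = 0.0 + 9.49·2.2·0.9502·0.5914 = 11.732 kPa
Denominator = 19.3·2.2·sin12.9°·cos12.9° = 19.3·2.2·0.2233·0.9748 = 9.240 kPa
FS = 11.732 / 9.240 = 1.270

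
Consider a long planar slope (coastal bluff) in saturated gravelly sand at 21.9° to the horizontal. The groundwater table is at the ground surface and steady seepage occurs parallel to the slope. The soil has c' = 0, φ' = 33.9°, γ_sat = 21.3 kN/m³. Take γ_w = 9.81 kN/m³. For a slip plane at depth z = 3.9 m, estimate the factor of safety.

With seepage parallel to the slope and the water table at the surface, the effective normal stress on the slip plane uses the buoyant unit weight γ' = γ_sat − γ_w while the driving shear stress uses γ_sat:
FS = [c' + γ' z cos²β tanφ'] / [γ_sat z sinβ cosβ]
(For c' = 0 this reduces to FS = (γ'/γ_sat)·tanφ'/tanβ.)
γ' = 21.3 − 9.81 = 11.49 kN/m³
Numerator = 0.0 + 11.49·3.9·cos²21.9°·tan33.9° = 0.0 + 11.49·3.9·0.8609·0.6720 = 25.923 kPa
Denominator = 21.3·3.9·sin21.9°·cos21.9° = 21.3·3.9·0.3730·0.9278 = 28.748 kPa
FS = 25.923 / 28.748 = 0.902

FS = 0.90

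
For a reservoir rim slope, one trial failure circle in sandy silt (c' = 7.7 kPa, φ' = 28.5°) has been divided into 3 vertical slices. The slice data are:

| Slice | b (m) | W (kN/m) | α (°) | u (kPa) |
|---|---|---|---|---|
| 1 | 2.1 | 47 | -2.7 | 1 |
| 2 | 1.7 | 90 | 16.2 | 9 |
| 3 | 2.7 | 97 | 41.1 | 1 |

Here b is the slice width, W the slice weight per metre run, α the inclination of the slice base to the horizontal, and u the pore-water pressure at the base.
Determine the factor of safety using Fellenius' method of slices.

Ordinary method of slices: FS = Σ[c'·Δl_i + (W_i cosα_i − u_i·Δl_i)·tanφ'] / Σ W_i sinα_i, with Δl_i = b_i / cosα_i.
Slice 1: Δl = 2.1/cos(-2.7°) = 2.102 m; N'_1 = 47·cos(-2.7°) − 1·2.102 = 44.8; c'Δl = 16.19; W sinα = -2.2
Slice 2: Δl = 1.7/cos16.2° = 1.770 m; N'_2 = 90·cos16.2° − 9·1.770 = 70.5; c'Δl = 13.63; W sinα = 25.1
Slice 3: Δl = 2.7/cos41.1° = 3.583 m; N'_3 = 97·cos41.1° − 1·3.583 = 69.5; c'Δl = 27.59; W sinα = 63.8
Σc'Δl = 57.4 kN/m; ΣN' = 184.9 kN/m; ΣW sinα = 86.7 kN/m
Resisting = 57.4 + 184.9·tan28.5° = 57.4 + 100.4 = 157.8 kN/m
FS = 157.8 / 86.7 = 1.821

FS = 1.82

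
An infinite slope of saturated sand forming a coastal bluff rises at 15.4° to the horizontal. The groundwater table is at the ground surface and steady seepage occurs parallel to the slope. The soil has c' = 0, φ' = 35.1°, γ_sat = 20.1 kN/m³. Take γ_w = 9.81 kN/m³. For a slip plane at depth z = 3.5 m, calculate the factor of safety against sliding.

FS = 1.31

With seepage parallel to the slope and the water table at the surface, the effective normal stress on the slip plane uses the buoyant unit weight γ' = γ_sat − γ_w while the driving shear stress uses γ_sat:
FS = [c' + γ' z cos²β tanφ'] / [γ_sat z sinβ cosβ]
(For c' = 0 this reduces to FS = (γ'/γ_sat)·tanφ'/tanβ.)
γ' = 20.1 − 9.81 = 10.29 kN/m³
Numerator = 0.0 + 10.29·3.5·cos²15.4°·tan35.1° = 0.0 + 10.29·3.5·0.9295·0.7028 = 23.527 kPa
Denominator = 20.1·3.5·sin15.4°·cos15.4° = 20.1·3.5·0.2656·0.9641 = 18.011 kPa
FS = 23.527 / 18.011 = 1.306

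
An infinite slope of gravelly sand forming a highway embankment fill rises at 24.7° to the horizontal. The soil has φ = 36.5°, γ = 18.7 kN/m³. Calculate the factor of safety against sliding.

For a dry cohesionless infinite slope the factor of safety is FS = tanφ / tanβ.
FS = tan36.5° / tan24.7° = 0.7400 / 0.4599 = 1.609

FS = 1.61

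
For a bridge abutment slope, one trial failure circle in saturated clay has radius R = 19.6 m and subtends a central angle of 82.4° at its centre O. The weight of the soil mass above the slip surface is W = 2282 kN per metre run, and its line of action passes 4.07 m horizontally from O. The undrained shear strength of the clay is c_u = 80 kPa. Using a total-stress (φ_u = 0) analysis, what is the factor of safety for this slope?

Taking moments about the centre O, the resisting moment is provided by the undrained shear strength acting along the arc:
Arc length L_a = R·θ = 19.6·(82.4°·π/180) = 19.6·1.4382 = 28.19 m
M_R = c_u·L_a·R = 80·28.19·19.6 = 44198.4 kN·m/m
M_D = W·d = 2282·4.07 = 9287.7 kN·m/m
FS = M_R / M_D = 44198.4 / 9287.7 = 4.759

FS = 4.76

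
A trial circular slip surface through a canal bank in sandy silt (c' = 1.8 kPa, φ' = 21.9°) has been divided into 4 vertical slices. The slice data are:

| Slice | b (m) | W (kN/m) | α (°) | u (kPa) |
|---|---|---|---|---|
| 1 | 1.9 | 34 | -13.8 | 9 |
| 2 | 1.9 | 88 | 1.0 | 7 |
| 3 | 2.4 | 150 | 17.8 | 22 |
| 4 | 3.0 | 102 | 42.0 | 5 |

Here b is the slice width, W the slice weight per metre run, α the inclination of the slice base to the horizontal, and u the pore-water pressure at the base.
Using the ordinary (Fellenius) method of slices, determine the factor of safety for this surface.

Ordinary method of slices: FS = Σ[c'·Δl_i + (W_i cosα_i − u_i·Δl_i)·tanφ'] / Σ W_i sinα_i, with Δl_i = b_i / cosα_i.
Slice 1: Δl = 1.9/cos(-13.8°) = 1.956 m; N'_1 = 34·cos(-13.8°) − 9·1.956 = 15.4; c'Δl = 3.52; W sinα = -8.1
Slice 2: Δl = 1.9/cos1.0° = 1.900 m; N'_2 = 88·cos1.0° − 7·1.900 = 74.7; c'Δl = 3.42; W sinα = 1.5
Slice 3: Δl = 2.4/cos17.8° = 2.521 m; N'_3 = 150·cos17.8° − 22·2.521 = 87.4; c'Δl = 4.54; W sinα = 45.9
Slice 4: Δl = 3.0/cos42.0° = 4.037 m; N'_4 = 102·cos42.0° − 5·4.037 = 55.6; c'Δl = 7.27; W sinα = 68.3
Σc'Δl = 18.7 kN/m; ΣN' = 233.1 kN/m; ΣW sinα = 107.5 kN/m
Resisting = 18.7 + 233.1·tan21.9° = 18.7 + 93.7 = 112.4 kN/m
FS = 112.4 / 107.5 = 1.046

FS = 1.05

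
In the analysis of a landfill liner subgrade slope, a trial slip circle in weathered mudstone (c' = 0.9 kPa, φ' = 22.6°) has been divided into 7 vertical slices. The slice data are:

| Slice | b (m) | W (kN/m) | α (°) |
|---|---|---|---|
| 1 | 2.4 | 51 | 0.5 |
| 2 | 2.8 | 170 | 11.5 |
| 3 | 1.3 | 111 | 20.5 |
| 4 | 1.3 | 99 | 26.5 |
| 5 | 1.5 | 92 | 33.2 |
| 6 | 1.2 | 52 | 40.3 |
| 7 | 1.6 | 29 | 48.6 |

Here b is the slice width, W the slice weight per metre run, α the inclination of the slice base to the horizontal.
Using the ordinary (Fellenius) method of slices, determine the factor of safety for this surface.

FS = 1.07

Ordinary method of slices: FS = Σ[c'·Δl_i + (W_i cosα_i)·tanφ'] / Σ W_i sinα_i, with Δl_i = b_i / cosα_i.
Slice 1: Δl = 2.4/cos0.5° = 2.400 m; N'_1 = 51·cos0.5° = 51.0; c'Δl = 2.16; W sinα = 0.4
Slice 2: Δl = 2.8/cos11.5° = 2.857 m; N'_2 = 170·cos11.5° = 166.6; c'Δl = 2.57; W sinα = 33.9
Slice 3: Δl = 1.3/cos20.5° = 1.388 m; N'_3 = 111·cos20.5° = 104.0; c'Δl = 1.25; W sinα = 38.9
Slice 4: Δl = 1.3/cos26.5° = 1.453 m; N'_4 = 99·cos26.5° = 88.6; c'Δl = 1.31; W sinα = 44.2
Slice 5: Δl = 1.5/cos33.2° = 1.793 m; N'_5 = 92·cos33.2° = 77.0; c'Δl = 1.61; W sinα = 50.4
Slice 6: Δl = 1.2/cos40.3° = 1.573 m; N'_6 = 52·cos40.3° = 39.7; c'Δl = 1.42; W sinα = 33.6
Slice 7: Δl = 1.6/cos48.6° = 2.419 m; N'_7 = 29·cos48.6° = 19.2; c'Δl = 2.18; W sinα = 21.8
Σc'Δl = 12.5 kN/m; ΣN' = 546.0 kN/m; ΣW sinα = 223.1 kN/m
Resisting = 12.5 + 546.0·tan22.6° = 12.5 + 227.3 = 239.8 kN/m
FS = 239.8 / 223.1 = 1.074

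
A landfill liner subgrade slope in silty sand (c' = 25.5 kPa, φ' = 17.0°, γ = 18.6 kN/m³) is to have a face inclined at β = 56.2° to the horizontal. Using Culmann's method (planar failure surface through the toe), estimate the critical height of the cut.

H_c = 19.36 m

Culmann's analysis gives the critical failure plane at α_cr = (β + φ')/2 = (56.2 + 17.0)/2 = 36.6°, and the critical height
H_c = (4c'/γ) · sinβ cosφ' / [1 − cos(β − φ')]
    = (4·25.5/18.6) · sin56.2°·cos17.0° / [1 − cos(39.2°)]
    = 5.484 · 0.8310·0.9563 / [1 − 0.7749]
    = 5.484 · 0.7947 / 0.2251
    = 19.36 m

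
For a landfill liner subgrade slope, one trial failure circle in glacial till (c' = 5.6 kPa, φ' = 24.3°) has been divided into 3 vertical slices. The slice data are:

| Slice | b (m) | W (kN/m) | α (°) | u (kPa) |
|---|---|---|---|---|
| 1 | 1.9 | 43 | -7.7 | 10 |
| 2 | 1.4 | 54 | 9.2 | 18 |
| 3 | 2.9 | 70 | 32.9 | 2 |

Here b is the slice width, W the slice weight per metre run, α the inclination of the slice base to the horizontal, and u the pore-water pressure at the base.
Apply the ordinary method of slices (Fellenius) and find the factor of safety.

Ordinary method of slices: FS = Σ[c'·Δl_i + (W_i cosα_i − u_i·Δl_i)·tanφ'] / Σ W_i sinα_i, with Δl_i = b_i / cosα_i.
Slice 1: Δl = 1.9/cos(-7.7°) = 1.917 m; N'_1 = 43·cos(-7.7°) − 10·1.917 = 23.4; c'Δl = 10.74; W sinα = -5.8
Slice 2: Δl = 1.4/cos9.2° = 1.418 m; N'_2 = 54·cos9.2° − 18·1.418 = 27.8; c'Δl = 7.94; W sinα = 8.6
Slice 3: Δl = 2.9/cos32.9° = 3.454 m; N'_3 = 70·cos32.9° − 2·3.454 = 51.9; c'Δl = 19.34; W sinα = 38.0
Σc'Δl = 38.0 kN/m; ΣN' = 103.1 kN/m; ΣW sinα = 40.9 kN/m
Resisting = 38.0 + 103.1·tan24.3° = 38.0 + 46.5 = 84.6 kN/m
FS = 84.6 / 40.9 = 2.068

FS = 2.07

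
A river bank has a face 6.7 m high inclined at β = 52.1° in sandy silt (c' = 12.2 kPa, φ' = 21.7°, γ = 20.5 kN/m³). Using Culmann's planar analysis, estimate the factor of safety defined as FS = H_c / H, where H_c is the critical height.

FS = 1.89

H_c = (4c'/γ) · sinβ cosφ' / [1 − cos(β − φ')]
    = (4·12.2/20.5) · sin52.1°·cos21.7° / [1 − cos30.4°]
    = 2.380 · 0.7332 / 0.1375 = 12.69 m
FS = H_c / H = 12.69 / 6.7 = 1.895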